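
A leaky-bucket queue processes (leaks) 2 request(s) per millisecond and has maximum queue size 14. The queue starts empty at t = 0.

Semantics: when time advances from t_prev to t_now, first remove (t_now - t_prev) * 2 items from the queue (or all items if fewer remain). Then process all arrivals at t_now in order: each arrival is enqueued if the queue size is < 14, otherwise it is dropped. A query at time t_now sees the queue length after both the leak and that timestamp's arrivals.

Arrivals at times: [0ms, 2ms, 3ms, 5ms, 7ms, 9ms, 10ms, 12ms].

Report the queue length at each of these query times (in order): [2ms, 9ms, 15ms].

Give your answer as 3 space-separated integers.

Answer: 1 1 0

Derivation:
Queue lengths at query times:
  query t=2ms: backlog = 1
  query t=9ms: backlog = 1
  query t=15ms: backlog = 0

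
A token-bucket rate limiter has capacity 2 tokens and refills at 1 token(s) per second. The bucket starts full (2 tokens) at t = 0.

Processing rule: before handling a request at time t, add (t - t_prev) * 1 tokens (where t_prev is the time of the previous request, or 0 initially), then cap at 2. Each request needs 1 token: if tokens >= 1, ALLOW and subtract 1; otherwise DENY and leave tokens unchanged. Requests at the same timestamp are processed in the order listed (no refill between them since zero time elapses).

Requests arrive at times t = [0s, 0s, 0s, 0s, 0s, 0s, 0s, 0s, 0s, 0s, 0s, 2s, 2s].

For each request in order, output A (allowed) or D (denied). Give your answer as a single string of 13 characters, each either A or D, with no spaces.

Answer: AADDDDDDDDDAA

Derivation:
Simulating step by step:
  req#1 t=0s: ALLOW
  req#2 t=0s: ALLOW
  req#3 t=0s: DENY
  req#4 t=0s: DENY
  req#5 t=0s: DENY
  req#6 t=0s: DENY
  req#7 t=0s: DENY
  req#8 t=0s: DENY
  req#9 t=0s: DENY
  req#10 t=0s: DENY
  req#11 t=0s: DENY
  req#12 t=2s: ALLOW
  req#13 t=2s: ALLOW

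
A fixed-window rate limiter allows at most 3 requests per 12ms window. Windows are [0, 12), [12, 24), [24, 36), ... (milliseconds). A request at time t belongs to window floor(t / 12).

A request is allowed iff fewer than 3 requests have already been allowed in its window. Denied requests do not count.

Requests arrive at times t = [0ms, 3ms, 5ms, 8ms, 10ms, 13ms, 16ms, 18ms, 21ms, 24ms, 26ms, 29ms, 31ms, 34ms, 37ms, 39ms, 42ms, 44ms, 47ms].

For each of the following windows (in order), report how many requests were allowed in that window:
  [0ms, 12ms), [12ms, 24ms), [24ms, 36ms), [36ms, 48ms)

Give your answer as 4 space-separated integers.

Answer: 3 3 3 3

Derivation:
Processing requests:
  req#1 t=0ms (window 0): ALLOW
  req#2 t=3ms (window 0): ALLOW
  req#3 t=5ms (window 0): ALLOW
  req#4 t=8ms (window 0): DENY
  req#5 t=10ms (window 0): DENY
  req#6 t=13ms (window 1): ALLOW
  req#7 t=16ms (window 1): ALLOW
  req#8 t=18ms (window 1): ALLOW
  req#9 t=21ms (window 1): DENY
  req#10 t=24ms (window 2): ALLOW
  req#11 t=26ms (window 2): ALLOW
  req#12 t=29ms (window 2): ALLOW
  req#13 t=31ms (window 2): DENY
  req#14 t=34ms (window 2): DENY
  req#15 t=37ms (window 3): ALLOW
  req#16 t=39ms (window 3): ALLOW
  req#17 t=42ms (window 3): ALLOW
  req#18 t=44ms (window 3): DENY
  req#19 t=47ms (window 3): DENY

Allowed counts by window: 3 3 3 3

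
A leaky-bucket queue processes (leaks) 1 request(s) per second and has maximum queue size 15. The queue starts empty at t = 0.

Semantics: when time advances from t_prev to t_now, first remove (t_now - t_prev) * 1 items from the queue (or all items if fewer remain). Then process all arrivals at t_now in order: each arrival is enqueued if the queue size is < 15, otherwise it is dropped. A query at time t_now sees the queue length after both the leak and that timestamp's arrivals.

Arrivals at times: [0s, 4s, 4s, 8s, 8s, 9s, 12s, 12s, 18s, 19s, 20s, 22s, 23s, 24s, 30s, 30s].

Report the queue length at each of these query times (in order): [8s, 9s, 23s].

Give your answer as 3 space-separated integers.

Answer: 2 2 1

Derivation:
Queue lengths at query times:
  query t=8s: backlog = 2
  query t=9s: backlog = 2
  query t=23s: backlog = 1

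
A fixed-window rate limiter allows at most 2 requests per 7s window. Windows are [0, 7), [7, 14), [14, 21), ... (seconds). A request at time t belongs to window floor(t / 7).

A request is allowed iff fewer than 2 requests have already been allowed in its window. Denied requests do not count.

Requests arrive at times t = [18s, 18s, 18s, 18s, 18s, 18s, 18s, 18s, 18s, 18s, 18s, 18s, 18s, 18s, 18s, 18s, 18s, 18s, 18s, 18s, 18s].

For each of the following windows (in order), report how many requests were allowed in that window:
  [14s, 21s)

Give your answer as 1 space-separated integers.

Processing requests:
  req#1 t=18s (window 2): ALLOW
  req#2 t=18s (window 2): ALLOW
  req#3 t=18s (window 2): DENY
  req#4 t=18s (window 2): DENY
  req#5 t=18s (window 2): DENY
  req#6 t=18s (window 2): DENY
  req#7 t=18s (window 2): DENY
  req#8 t=18s (window 2): DENY
  req#9 t=18s (window 2): DENY
  req#10 t=18s (window 2): DENY
  req#11 t=18s (window 2): DENY
  req#12 t=18s (window 2): DENY
  req#13 t=18s (window 2): DENY
  req#14 t=18s (window 2): DENY
  req#15 t=18s (window 2): DENY
  req#16 t=18s (window 2): DENY
  req#17 t=18s (window 2): DENY
  req#18 t=18s (window 2): DENY
  req#19 t=18s (window 2): DENY
  req#20 t=18s (window 2): DENY
  req#21 t=18s (window 2): DENY

Allowed counts by window: 2

Answer: 2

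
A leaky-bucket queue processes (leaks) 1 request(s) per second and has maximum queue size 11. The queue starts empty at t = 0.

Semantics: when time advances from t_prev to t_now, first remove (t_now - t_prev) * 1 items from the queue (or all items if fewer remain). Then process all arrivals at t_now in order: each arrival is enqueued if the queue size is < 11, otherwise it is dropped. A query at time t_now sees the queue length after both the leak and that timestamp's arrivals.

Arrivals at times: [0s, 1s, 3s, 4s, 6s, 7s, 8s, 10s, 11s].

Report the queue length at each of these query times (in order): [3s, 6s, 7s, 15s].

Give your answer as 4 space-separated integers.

Answer: 1 1 1 0

Derivation:
Queue lengths at query times:
  query t=3s: backlog = 1
  query t=6s: backlog = 1
  query t=7s: backlog = 1
  query t=15s: backlog = 0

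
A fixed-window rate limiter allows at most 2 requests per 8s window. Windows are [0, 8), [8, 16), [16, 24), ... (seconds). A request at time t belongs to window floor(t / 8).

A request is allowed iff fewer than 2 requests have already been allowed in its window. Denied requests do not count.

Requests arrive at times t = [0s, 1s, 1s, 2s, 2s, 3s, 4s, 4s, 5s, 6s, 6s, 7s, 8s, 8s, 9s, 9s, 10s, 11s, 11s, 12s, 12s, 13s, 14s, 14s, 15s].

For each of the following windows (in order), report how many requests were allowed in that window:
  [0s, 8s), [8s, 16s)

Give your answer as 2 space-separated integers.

Processing requests:
  req#1 t=0s (window 0): ALLOW
  req#2 t=1s (window 0): ALLOW
  req#3 t=1s (window 0): DENY
  req#4 t=2s (window 0): DENY
  req#5 t=2s (window 0): DENY
  req#6 t=3s (window 0): DENY
  req#7 t=4s (window 0): DENY
  req#8 t=4s (window 0): DENY
  req#9 t=5s (window 0): DENY
  req#10 t=6s (window 0): DENY
  req#11 t=6s (window 0): DENY
  req#12 t=7s (window 0): DENY
  req#13 t=8s (window 1): ALLOW
  req#14 t=8s (window 1): ALLOW
  req#15 t=9s (window 1): DENY
  req#16 t=9s (window 1): DENY
  req#17 t=10s (window 1): DENY
  req#18 t=11s (window 1): DENY
  req#19 t=11s (window 1): DENY
  req#20 t=12s (window 1): DENY
  req#21 t=12s (window 1): DENY
  req#22 t=13s (window 1): DENY
  req#23 t=14s (window 1): DENY
  req#24 t=14s (window 1): DENY
  req#25 t=15s (window 1): DENY

Allowed counts by window: 2 2

Answer: 2 2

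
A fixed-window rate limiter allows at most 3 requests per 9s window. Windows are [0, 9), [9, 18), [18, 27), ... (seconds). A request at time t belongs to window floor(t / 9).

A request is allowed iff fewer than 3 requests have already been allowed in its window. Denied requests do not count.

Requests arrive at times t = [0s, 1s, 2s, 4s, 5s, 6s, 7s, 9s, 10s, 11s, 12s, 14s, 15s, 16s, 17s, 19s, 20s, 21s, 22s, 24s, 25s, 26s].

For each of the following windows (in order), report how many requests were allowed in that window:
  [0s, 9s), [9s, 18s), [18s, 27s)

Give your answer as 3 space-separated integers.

Processing requests:
  req#1 t=0s (window 0): ALLOW
  req#2 t=1s (window 0): ALLOW
  req#3 t=2s (window 0): ALLOW
  req#4 t=4s (window 0): DENY
  req#5 t=5s (window 0): DENY
  req#6 t=6s (window 0): DENY
  req#7 t=7s (window 0): DENY
  req#8 t=9s (window 1): ALLOW
  req#9 t=10s (window 1): ALLOW
  req#10 t=11s (window 1): ALLOW
  req#11 t=12s (window 1): DENY
  req#12 t=14s (window 1): DENY
  req#13 t=15s (window 1): DENY
  req#14 t=16s (window 1): DENY
  req#15 t=17s (window 1): DENY
  req#16 t=19s (window 2): ALLOW
  req#17 t=20s (window 2): ALLOW
  req#18 t=21s (window 2): ALLOW
  req#19 t=22s (window 2): DENY
  req#20 t=24s (window 2): DENY
  req#21 t=25s (window 2): DENY
  req#22 t=26s (window 2): DENY

Allowed counts by window: 3 3 3

Answer: 3 3 3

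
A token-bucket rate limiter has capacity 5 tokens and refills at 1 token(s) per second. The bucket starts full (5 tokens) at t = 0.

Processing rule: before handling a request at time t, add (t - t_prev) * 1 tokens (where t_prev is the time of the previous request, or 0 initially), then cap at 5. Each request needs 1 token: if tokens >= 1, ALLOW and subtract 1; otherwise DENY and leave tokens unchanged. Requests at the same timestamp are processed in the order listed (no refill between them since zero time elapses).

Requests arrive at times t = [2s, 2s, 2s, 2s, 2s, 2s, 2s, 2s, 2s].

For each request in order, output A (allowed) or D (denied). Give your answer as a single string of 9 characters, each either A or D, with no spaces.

Simulating step by step:
  req#1 t=2s: ALLOW
  req#2 t=2s: ALLOW
  req#3 t=2s: ALLOW
  req#4 t=2s: ALLOW
  req#5 t=2s: ALLOW
  req#6 t=2s: DENY
  req#7 t=2s: DENY
  req#8 t=2s: DENY
  req#9 t=2s: DENY

Answer: AAAAADDDD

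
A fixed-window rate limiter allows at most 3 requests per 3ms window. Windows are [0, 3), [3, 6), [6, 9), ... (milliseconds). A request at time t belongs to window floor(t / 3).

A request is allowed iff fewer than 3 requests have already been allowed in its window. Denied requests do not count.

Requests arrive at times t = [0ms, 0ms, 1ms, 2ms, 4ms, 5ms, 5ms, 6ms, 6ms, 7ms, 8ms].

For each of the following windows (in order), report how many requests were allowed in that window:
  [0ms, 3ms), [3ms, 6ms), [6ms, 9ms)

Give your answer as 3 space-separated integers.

Processing requests:
  req#1 t=0ms (window 0): ALLOW
  req#2 t=0ms (window 0): ALLOW
  req#3 t=1ms (window 0): ALLOW
  req#4 t=2ms (window 0): DENY
  req#5 t=4ms (window 1): ALLOW
  req#6 t=5ms (window 1): ALLOW
  req#7 t=5ms (window 1): ALLOW
  req#8 t=6ms (window 2): ALLOW
  req#9 t=6ms (window 2): ALLOW
  req#10 t=7ms (window 2): ALLOW
  req#11 t=8ms (window 2): DENY

Allowed counts by window: 3 3 3

Answer: 3 3 3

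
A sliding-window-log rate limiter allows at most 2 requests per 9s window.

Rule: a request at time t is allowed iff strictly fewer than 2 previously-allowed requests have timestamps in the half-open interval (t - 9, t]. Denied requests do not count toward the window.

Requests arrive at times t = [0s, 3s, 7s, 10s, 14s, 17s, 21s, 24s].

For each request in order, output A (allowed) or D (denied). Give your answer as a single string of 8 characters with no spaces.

Answer: AADAADAA

Derivation:
Tracking allowed requests in the window:
  req#1 t=0s: ALLOW
  req#2 t=3s: ALLOW
  req#3 t=7s: DENY
  req#4 t=10s: ALLOW
  req#5 t=14s: ALLOW
  req#6 t=17s: DENY
  req#7 t=21s: ALLOW
  req#8 t=24s: ALLOW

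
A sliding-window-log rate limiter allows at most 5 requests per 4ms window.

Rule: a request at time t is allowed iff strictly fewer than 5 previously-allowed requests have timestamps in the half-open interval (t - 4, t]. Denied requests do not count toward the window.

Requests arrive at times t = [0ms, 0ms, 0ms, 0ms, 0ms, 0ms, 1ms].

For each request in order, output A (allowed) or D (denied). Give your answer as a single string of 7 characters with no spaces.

Answer: AAAAADD

Derivation:
Tracking allowed requests in the window:
  req#1 t=0ms: ALLOW
  req#2 t=0ms: ALLOW
  req#3 t=0ms: ALLOW
  req#4 t=0ms: ALLOW
  req#5 t=0ms: ALLOW
  req#6 t=0ms: DENY
  req#7 t=1ms: DENY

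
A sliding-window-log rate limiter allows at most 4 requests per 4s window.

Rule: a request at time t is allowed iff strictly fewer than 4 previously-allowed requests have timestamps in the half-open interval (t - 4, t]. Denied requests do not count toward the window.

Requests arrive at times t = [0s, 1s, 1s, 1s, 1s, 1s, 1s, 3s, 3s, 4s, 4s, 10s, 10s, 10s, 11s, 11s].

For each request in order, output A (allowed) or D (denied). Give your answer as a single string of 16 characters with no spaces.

Answer: AAAADDDDDADAAAAD

Derivation:
Tracking allowed requests in the window:
  req#1 t=0s: ALLOW
  req#2 t=1s: ALLOW
  req#3 t=1s: ALLOW
  req#4 t=1s: ALLOW
  req#5 t=1s: DENY
  req#6 t=1s: DENY
  req#7 t=1s: DENY
  req#8 t=3s: DENY
  req#9 t=3s: DENY
  req#10 t=4s: ALLOW
  req#11 t=4s: DENY
  req#12 t=10s: ALLOW
  req#13 t=10s: ALLOW
  req#14 t=10s: ALLOW
  req#15 t=11s: ALLOW
  req#16 t=11s: DENY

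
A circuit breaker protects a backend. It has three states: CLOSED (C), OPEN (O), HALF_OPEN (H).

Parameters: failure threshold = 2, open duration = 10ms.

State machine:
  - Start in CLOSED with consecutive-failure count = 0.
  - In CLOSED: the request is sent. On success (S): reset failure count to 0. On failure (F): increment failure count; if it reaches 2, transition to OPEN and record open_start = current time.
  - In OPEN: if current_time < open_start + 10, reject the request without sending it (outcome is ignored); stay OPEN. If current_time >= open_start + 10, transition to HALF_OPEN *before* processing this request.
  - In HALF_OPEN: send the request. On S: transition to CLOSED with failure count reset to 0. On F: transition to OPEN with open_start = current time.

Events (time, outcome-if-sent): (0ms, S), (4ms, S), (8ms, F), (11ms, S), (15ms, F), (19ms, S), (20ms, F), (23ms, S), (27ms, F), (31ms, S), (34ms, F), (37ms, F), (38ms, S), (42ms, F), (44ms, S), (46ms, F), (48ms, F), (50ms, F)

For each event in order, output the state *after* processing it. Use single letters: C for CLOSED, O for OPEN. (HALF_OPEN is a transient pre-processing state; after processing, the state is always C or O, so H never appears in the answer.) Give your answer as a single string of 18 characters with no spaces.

Answer: CCCCCCCCCCCOOOOOOO

Derivation:
State after each event:
  event#1 t=0ms outcome=S: state=CLOSED
  event#2 t=4ms outcome=S: state=CLOSED
  event#3 t=8ms outcome=F: state=CLOSED
  event#4 t=11ms outcome=S: state=CLOSED
  event#5 t=15ms outcome=F: state=CLOSED
  event#6 t=19ms outcome=S: state=CLOSED
  event#7 t=20ms outcome=F: state=CLOSED
  event#8 t=23ms outcome=S: state=CLOSED
  event#9 t=27ms outcome=F: state=CLOSED
  event#10 t=31ms outcome=S: state=CLOSED
  event#11 t=34ms outcome=F: state=CLOSED
  event#12 t=37ms outcome=F: state=OPEN
  event#13 t=38ms outcome=S: state=OPEN
  event#14 t=42ms outcome=F: state=OPEN
  event#15 t=44ms outcome=S: state=OPEN
  event#16 t=46ms outcome=F: state=OPEN
  event#17 t=48ms outcome=F: state=OPEN
  event#18 t=50ms outcome=F: state=OPEN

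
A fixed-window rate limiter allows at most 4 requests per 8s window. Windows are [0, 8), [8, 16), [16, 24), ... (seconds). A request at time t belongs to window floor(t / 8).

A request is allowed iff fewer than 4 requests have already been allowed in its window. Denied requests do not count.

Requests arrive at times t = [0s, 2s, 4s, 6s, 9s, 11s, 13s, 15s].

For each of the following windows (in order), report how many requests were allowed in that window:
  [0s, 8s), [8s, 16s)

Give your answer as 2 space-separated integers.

Answer: 4 4

Derivation:
Processing requests:
  req#1 t=0s (window 0): ALLOW
  req#2 t=2s (window 0): ALLOW
  req#3 t=4s (window 0): ALLOW
  req#4 t=6s (window 0): ALLOW
  req#5 t=9s (window 1): ALLOW
  req#6 t=11s (window 1): ALLOW
  req#7 t=13s (window 1): ALLOW
  req#8 t=15s (window 1): ALLOW

Allowed counts by window: 4 4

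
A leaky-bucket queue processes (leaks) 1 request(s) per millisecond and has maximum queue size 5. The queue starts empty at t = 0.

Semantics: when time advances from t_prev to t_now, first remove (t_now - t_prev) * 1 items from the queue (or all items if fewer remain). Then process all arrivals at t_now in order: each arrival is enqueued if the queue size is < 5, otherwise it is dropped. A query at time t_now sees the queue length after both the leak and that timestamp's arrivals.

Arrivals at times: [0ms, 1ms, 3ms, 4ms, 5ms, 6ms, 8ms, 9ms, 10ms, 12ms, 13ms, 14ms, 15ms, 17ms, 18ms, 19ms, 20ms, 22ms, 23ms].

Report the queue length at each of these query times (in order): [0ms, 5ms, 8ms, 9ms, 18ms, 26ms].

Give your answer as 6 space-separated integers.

Queue lengths at query times:
  query t=0ms: backlog = 1
  query t=5ms: backlog = 1
  query t=8ms: backlog = 1
  query t=9ms: backlog = 1
  query t=18ms: backlog = 1
  query t=26ms: backlog = 0

Answer: 1 1 1 1 1 0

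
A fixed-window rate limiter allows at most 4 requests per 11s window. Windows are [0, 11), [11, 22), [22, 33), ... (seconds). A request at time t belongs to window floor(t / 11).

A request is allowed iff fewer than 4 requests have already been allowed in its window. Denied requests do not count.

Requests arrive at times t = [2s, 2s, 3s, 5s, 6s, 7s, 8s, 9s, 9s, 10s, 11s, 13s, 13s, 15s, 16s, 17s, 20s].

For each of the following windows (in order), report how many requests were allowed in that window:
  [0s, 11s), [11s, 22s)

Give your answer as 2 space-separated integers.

Answer: 4 4

Derivation:
Processing requests:
  req#1 t=2s (window 0): ALLOW
  req#2 t=2s (window 0): ALLOW
  req#3 t=3s (window 0): ALLOW
  req#4 t=5s (window 0): ALLOW
  req#5 t=6s (window 0): DENY
  req#6 t=7s (window 0): DENY
  req#7 t=8s (window 0): DENY
  req#8 t=9s (window 0): DENY
  req#9 t=9s (window 0): DENY
  req#10 t=10s (window 0): DENY
  req#11 t=11s (window 1): ALLOW
  req#12 t=13s (window 1): ALLOW
  req#13 t=13s (window 1): ALLOW
  req#14 t=15s (window 1): ALLOW
  req#15 t=16s (window 1): DENY
  req#16 t=17s (window 1): DENY
  req#17 t=20s (window 1): DENY

Allowed counts by window: 4 4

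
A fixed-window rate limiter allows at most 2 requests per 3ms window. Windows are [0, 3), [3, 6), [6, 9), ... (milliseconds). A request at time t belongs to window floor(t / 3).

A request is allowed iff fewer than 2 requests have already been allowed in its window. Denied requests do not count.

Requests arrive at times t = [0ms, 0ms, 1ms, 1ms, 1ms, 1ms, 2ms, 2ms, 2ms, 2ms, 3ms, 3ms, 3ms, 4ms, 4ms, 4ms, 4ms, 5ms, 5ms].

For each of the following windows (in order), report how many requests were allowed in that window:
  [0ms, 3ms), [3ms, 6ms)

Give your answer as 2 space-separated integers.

Answer: 2 2

Derivation:
Processing requests:
  req#1 t=0ms (window 0): ALLOW
  req#2 t=0ms (window 0): ALLOW
  req#3 t=1ms (window 0): DENY
  req#4 t=1ms (window 0): DENY
  req#5 t=1ms (window 0): DENY
  req#6 t=1ms (window 0): DENY
  req#7 t=2ms (window 0): DENY
  req#8 t=2ms (window 0): DENY
  req#9 t=2ms (window 0): DENY
  req#10 t=2ms (window 0): DENY
  req#11 t=3ms (window 1): ALLOW
  req#12 t=3ms (window 1): ALLOW
  req#13 t=3ms (window 1): DENY
  req#14 t=4ms (window 1): DENY
  req#15 t=4ms (window 1): DENY
  req#16 t=4ms (window 1): DENY
  req#17 t=4ms (window 1): DENY
  req#18 t=5ms (window 1): DENY
  req#19 t=5ms (window 1): DENY

Allowed counts by window: 2 2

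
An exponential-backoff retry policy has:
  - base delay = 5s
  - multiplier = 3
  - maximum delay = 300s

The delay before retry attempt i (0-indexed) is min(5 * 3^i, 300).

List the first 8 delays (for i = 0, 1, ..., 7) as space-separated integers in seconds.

Answer: 5 15 45 135 300 300 300 300

Derivation:
Computing each delay:
  i=0: min(5*3^0, 300) = 5
  i=1: min(5*3^1, 300) = 15
  i=2: min(5*3^2, 300) = 45
  i=3: min(5*3^3, 300) = 135
  i=4: min(5*3^4, 300) = 300
  i=5: min(5*3^5, 300) = 300
  i=6: min(5*3^6, 300) = 300
  i=7: min(5*3^7, 300) = 300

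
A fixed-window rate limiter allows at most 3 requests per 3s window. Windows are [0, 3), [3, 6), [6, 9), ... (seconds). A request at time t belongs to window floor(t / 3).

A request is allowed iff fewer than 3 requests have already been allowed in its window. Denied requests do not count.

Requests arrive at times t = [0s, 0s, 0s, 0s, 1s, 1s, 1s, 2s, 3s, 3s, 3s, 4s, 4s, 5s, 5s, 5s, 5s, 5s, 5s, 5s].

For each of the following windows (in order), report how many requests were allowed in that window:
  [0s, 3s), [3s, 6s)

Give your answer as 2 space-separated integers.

Processing requests:
  req#1 t=0s (window 0): ALLOW
  req#2 t=0s (window 0): ALLOW
  req#3 t=0s (window 0): ALLOW
  req#4 t=0s (window 0): DENY
  req#5 t=1s (window 0): DENY
  req#6 t=1s (window 0): DENY
  req#7 t=1s (window 0): DENY
  req#8 t=2s (window 0): DENY
  req#9 t=3s (window 1): ALLOW
  req#10 t=3s (window 1): ALLOW
  req#11 t=3s (window 1): ALLOW
  req#12 t=4s (window 1): DENY
  req#13 t=4s (window 1): DENY
  req#14 t=5s (window 1): DENY
  req#15 t=5s (window 1): DENY
  req#16 t=5s (window 1): DENY
  req#17 t=5s (window 1): DENY
  req#18 t=5s (window 1): DENY
  req#19 t=5s (window 1): DENY
  req#20 t=5s (window 1): DENY

Allowed counts by window: 3 3

Answer: 3 3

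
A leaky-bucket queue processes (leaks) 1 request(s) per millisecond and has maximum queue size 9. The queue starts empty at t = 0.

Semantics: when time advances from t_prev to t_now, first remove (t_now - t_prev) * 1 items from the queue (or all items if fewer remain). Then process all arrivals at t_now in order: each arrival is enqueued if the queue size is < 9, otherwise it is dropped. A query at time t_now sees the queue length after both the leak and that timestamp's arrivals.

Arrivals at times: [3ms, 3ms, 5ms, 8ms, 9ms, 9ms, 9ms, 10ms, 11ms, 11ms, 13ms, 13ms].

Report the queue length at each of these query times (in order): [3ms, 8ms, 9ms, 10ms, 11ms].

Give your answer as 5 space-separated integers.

Answer: 2 1 3 3 4

Derivation:
Queue lengths at query times:
  query t=3ms: backlog = 2
  query t=8ms: backlog = 1
  query t=9ms: backlog = 3
  query t=10ms: backlog = 3
  query t=11ms: backlog = 4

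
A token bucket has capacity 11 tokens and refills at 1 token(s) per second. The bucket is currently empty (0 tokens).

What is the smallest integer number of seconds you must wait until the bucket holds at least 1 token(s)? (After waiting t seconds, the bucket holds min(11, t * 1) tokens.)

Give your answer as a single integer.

Answer: 1

Derivation:
Need t * 1 >= 1, so t >= 1/1.
Smallest integer t = ceil(1/1) = 1.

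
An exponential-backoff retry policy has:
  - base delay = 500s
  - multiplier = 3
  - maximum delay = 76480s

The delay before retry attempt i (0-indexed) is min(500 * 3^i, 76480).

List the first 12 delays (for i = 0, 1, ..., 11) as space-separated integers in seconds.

Computing each delay:
  i=0: min(500*3^0, 76480) = 500
  i=1: min(500*3^1, 76480) = 1500
  i=2: min(500*3^2, 76480) = 4500
  i=3: min(500*3^3, 76480) = 13500
  i=4: min(500*3^4, 76480) = 40500
  i=5: min(500*3^5, 76480) = 76480
  i=6: min(500*3^6, 76480) = 76480
  i=7: min(500*3^7, 76480) = 76480
  i=8: min(500*3^8, 76480) = 76480
  i=9: min(500*3^9, 76480) = 76480
  i=10: min(500*3^10, 76480) = 76480
  i=11: min(500*3^11, 76480) = 76480

Answer: 500 1500 4500 13500 40500 76480 76480 76480 76480 76480 76480 76480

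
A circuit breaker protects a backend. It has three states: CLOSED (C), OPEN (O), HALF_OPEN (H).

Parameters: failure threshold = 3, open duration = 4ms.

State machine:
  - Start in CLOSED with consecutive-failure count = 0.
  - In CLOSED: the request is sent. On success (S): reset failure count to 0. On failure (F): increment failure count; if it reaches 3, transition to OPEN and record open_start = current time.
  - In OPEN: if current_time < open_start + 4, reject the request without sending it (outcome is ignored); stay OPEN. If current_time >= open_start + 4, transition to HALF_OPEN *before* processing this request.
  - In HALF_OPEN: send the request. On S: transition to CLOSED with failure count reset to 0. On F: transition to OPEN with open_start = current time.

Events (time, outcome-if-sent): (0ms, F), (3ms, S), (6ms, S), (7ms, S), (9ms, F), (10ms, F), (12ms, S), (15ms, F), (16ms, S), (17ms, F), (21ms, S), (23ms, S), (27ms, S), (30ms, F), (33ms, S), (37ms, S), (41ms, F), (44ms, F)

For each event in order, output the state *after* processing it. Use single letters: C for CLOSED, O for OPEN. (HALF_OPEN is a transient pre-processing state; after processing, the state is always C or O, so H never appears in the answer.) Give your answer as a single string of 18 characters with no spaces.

State after each event:
  event#1 t=0ms outcome=F: state=CLOSED
  event#2 t=3ms outcome=S: state=CLOSED
  event#3 t=6ms outcome=S: state=CLOSED
  event#4 t=7ms outcome=S: state=CLOSED
  event#5 t=9ms outcome=F: state=CLOSED
  event#6 t=10ms outcome=F: state=CLOSED
  event#7 t=12ms outcome=S: state=CLOSED
  event#8 t=15ms outcome=F: state=CLOSED
  event#9 t=16ms outcome=S: state=CLOSED
  event#10 t=17ms outcome=F: state=CLOSED
  event#11 t=21ms outcome=S: state=CLOSED
  event#12 t=23ms outcome=S: state=CLOSED
  event#13 t=27ms outcome=S: state=CLOSED
  event#14 t=30ms outcome=F: state=CLOSED
  event#15 t=33ms outcome=S: state=CLOSED
  event#16 t=37ms outcome=S: state=CLOSED
  event#17 t=41ms outcome=F: state=CLOSED
  event#18 t=44ms outcome=F: state=CLOSED

Answer: CCCCCCCCCCCCCCCCCC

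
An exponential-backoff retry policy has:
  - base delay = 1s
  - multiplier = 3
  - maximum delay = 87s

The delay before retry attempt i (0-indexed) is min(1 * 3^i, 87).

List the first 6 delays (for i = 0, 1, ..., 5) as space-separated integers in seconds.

Computing each delay:
  i=0: min(1*3^0, 87) = 1
  i=1: min(1*3^1, 87) = 3
  i=2: min(1*3^2, 87) = 9
  i=3: min(1*3^3, 87) = 27
  i=4: min(1*3^4, 87) = 81
  i=5: min(1*3^5, 87) = 87

Answer: 1 3 9 27 81 87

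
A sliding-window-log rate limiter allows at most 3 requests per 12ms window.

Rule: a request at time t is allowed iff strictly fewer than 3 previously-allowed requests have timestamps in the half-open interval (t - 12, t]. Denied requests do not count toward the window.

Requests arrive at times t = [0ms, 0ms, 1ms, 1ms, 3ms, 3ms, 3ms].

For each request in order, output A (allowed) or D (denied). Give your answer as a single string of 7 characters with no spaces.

Tracking allowed requests in the window:
  req#1 t=0ms: ALLOW
  req#2 t=0ms: ALLOW
  req#3 t=1ms: ALLOW
  req#4 t=1ms: DENY
  req#5 t=3ms: DENY
  req#6 t=3ms: DENY
  req#7 t=3ms: DENY

Answer: AAADDDD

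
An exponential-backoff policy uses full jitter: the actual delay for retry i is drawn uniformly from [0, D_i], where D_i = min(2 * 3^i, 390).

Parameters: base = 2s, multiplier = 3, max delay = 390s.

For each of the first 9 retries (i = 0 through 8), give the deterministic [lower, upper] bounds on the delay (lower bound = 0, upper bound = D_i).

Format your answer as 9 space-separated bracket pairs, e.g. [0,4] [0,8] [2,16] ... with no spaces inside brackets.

Answer: [0,2] [0,6] [0,18] [0,54] [0,162] [0,390] [0,390] [0,390] [0,390]

Derivation:
Computing bounds per retry:
  i=0: D_i=min(2*3^0,390)=2, bounds=[0,2]
  i=1: D_i=min(2*3^1,390)=6, bounds=[0,6]
  i=2: D_i=min(2*3^2,390)=18, bounds=[0,18]
  i=3: D_i=min(2*3^3,390)=54, bounds=[0,54]
  i=4: D_i=min(2*3^4,390)=162, bounds=[0,162]
  i=5: D_i=min(2*3^5,390)=390, bounds=[0,390]
  i=6: D_i=min(2*3^6,390)=390, bounds=[0,390]
  i=7: D_i=min(2*3^7,390)=390, bounds=[0,390]
  i=8: D_i=min(2*3^8,390)=390, bounds=[0,390]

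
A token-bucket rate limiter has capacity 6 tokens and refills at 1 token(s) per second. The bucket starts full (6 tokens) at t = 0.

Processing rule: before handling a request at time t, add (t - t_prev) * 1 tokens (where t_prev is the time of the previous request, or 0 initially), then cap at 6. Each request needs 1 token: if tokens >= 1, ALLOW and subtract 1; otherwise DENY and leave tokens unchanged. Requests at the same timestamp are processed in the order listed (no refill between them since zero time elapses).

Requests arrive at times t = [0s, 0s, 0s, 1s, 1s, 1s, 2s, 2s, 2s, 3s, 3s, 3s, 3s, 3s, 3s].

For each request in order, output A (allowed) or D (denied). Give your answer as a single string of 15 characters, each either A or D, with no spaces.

Simulating step by step:
  req#1 t=0s: ALLOW
  req#2 t=0s: ALLOW
  req#3 t=0s: ALLOW
  req#4 t=1s: ALLOW
  req#5 t=1s: ALLOW
  req#6 t=1s: ALLOW
  req#7 t=2s: ALLOW
  req#8 t=2s: ALLOW
  req#9 t=2s: DENY
  req#10 t=3s: ALLOW
  req#11 t=3s: DENY
  req#12 t=3s: DENY
  req#13 t=3s: DENY
  req#14 t=3s: DENY
  req#15 t=3s: DENY

Answer: AAAAAAAADADDDDD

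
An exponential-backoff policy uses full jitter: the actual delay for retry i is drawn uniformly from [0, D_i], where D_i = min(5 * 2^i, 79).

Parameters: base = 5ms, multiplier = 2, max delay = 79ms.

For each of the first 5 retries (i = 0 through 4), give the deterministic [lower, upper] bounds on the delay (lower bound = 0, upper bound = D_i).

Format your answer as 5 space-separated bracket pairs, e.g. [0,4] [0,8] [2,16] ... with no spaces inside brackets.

Answer: [0,5] [0,10] [0,20] [0,40] [0,79]

Derivation:
Computing bounds per retry:
  i=0: D_i=min(5*2^0,79)=5, bounds=[0,5]
  i=1: D_i=min(5*2^1,79)=10, bounds=[0,10]
  i=2: D_i=min(5*2^2,79)=20, bounds=[0,20]
  i=3: D_i=min(5*2^3,79)=40, bounds=[0,40]
  i=4: D_i=min(5*2^4,79)=79, bounds=[0,79]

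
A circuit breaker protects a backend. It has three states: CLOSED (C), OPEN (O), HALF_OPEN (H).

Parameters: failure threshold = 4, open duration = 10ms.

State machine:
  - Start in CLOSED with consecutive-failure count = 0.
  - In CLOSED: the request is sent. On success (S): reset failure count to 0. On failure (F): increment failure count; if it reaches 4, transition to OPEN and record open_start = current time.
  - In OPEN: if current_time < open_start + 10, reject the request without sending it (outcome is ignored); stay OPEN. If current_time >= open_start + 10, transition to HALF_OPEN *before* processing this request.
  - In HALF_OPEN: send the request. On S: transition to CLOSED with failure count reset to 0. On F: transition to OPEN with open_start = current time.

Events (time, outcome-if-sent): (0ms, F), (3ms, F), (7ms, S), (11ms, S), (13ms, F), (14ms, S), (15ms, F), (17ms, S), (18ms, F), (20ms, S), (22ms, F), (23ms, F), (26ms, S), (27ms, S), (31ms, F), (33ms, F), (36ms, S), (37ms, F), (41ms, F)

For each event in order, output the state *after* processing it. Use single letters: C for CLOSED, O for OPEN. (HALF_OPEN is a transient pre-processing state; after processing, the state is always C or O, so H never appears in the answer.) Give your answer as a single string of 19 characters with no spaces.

Answer: CCCCCCCCCCCCCCCCCCC

Derivation:
State after each event:
  event#1 t=0ms outcome=F: state=CLOSED
  event#2 t=3ms outcome=F: state=CLOSED
  event#3 t=7ms outcome=S: state=CLOSED
  event#4 t=11ms outcome=S: state=CLOSED
  event#5 t=13ms outcome=F: state=CLOSED
  event#6 t=14ms outcome=S: state=CLOSED
  event#7 t=15ms outcome=F: state=CLOSED
  event#8 t=17ms outcome=S: state=CLOSED
  event#9 t=18ms outcome=F: state=CLOSED
  event#10 t=20ms outcome=S: state=CLOSED
  event#11 t=22ms outcome=F: state=CLOSED
  event#12 t=23ms outcome=F: state=CLOSED
  event#13 t=26ms outcome=S: state=CLOSED
  event#14 t=27ms outcome=S: state=CLOSED
  event#15 t=31ms outcome=F: state=CLOSED
  event#16 t=33ms outcome=F: state=CLOSED
  event#17 t=36ms outcome=S: state=CLOSED
  event#18 t=37ms outcome=F: state=CLOSED
  event#19 t=41ms outcome=F: state=CLOSED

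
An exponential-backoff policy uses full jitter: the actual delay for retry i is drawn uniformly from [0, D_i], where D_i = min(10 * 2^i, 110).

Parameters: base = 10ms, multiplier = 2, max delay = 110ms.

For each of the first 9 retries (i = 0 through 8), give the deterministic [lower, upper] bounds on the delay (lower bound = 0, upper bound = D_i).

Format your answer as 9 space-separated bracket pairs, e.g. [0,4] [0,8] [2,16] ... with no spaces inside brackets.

Answer: [0,10] [0,20] [0,40] [0,80] [0,110] [0,110] [0,110] [0,110] [0,110]

Derivation:
Computing bounds per retry:
  i=0: D_i=min(10*2^0,110)=10, bounds=[0,10]
  i=1: D_i=min(10*2^1,110)=20, bounds=[0,20]
  i=2: D_i=min(10*2^2,110)=40, bounds=[0,40]
  i=3: D_i=min(10*2^3,110)=80, bounds=[0,80]
  i=4: D_i=min(10*2^4,110)=110, bounds=[0,110]
  i=5: D_i=min(10*2^5,110)=110, bounds=[0,110]
  i=6: D_i=min(10*2^6,110)=110, bounds=[0,110]
  i=7: D_i=min(10*2^7,110)=110, bounds=[0,110]
  i=8: D_i=min(10*2^8,110)=110, bounds=[0,110]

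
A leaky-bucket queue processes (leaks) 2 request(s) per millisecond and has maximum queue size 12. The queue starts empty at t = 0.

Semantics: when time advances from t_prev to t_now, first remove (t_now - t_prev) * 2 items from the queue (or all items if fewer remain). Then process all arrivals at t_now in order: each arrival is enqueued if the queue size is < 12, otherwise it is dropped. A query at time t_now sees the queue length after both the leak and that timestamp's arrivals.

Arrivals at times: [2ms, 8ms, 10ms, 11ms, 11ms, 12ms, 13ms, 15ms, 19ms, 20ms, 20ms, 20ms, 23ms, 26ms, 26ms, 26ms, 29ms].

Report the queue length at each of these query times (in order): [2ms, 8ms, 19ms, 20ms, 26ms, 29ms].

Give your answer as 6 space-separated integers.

Answer: 1 1 1 3 3 1

Derivation:
Queue lengths at query times:
  query t=2ms: backlog = 1
  query t=8ms: backlog = 1
  query t=19ms: backlog = 1
  query t=20ms: backlog = 3
  query t=26ms: backlog = 3
  query t=29ms: backlog = 1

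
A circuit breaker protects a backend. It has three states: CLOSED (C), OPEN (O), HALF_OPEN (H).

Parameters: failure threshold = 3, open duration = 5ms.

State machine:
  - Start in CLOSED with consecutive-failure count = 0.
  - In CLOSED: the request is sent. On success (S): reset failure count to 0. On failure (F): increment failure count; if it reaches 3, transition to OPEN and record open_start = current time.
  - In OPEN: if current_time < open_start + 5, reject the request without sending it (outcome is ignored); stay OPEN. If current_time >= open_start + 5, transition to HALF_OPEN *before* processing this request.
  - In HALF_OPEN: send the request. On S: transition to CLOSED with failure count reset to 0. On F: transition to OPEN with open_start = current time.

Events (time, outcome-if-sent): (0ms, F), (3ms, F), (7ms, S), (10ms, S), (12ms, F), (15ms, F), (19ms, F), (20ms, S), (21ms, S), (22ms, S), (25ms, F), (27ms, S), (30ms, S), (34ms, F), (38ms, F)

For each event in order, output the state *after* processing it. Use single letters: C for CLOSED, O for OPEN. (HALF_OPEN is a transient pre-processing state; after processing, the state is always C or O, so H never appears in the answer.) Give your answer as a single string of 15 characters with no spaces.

State after each event:
  event#1 t=0ms outcome=F: state=CLOSED
  event#2 t=3ms outcome=F: state=CLOSED
  event#3 t=7ms outcome=S: state=CLOSED
  event#4 t=10ms outcome=S: state=CLOSED
  event#5 t=12ms outcome=F: state=CLOSED
  event#6 t=15ms outcome=F: state=CLOSED
  event#7 t=19ms outcome=F: state=OPEN
  event#8 t=20ms outcome=S: state=OPEN
  event#9 t=21ms outcome=S: state=OPEN
  event#10 t=22ms outcome=S: state=OPEN
  event#11 t=25ms outcome=F: state=OPEN
  event#12 t=27ms outcome=S: state=OPEN
  event#13 t=30ms outcome=S: state=CLOSED
  event#14 t=34ms outcome=F: state=CLOSED
  event#15 t=38ms outcome=F: state=CLOSED

Answer: CCCCCCOOOOOOCCC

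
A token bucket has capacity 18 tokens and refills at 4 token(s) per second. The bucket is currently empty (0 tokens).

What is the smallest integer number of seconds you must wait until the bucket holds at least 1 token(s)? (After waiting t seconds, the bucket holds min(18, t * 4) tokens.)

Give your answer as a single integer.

Need t * 4 >= 1, so t >= 1/4.
Smallest integer t = ceil(1/4) = 1.

Answer: 1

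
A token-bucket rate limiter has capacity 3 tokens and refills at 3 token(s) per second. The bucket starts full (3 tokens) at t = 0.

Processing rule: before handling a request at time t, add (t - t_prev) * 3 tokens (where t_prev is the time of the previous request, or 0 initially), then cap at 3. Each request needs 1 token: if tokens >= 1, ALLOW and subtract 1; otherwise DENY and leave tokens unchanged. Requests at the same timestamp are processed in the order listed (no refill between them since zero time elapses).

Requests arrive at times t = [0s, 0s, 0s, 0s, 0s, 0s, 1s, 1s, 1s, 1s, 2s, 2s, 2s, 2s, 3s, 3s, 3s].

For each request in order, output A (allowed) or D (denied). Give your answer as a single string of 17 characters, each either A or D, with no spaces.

Answer: AAADDDAAADAAADAAA

Derivation:
Simulating step by step:
  req#1 t=0s: ALLOW
  req#2 t=0s: ALLOW
  req#3 t=0s: ALLOW
  req#4 t=0s: DENY
  req#5 t=0s: DENY
  req#6 t=0s: DENY
  req#7 t=1s: ALLOW
  req#8 t=1s: ALLOW
  req#9 t=1s: ALLOW
  req#10 t=1s: DENY
  req#11 t=2s: ALLOW
  req#12 t=2s: ALLOW
  req#13 t=2s: ALLOW
  req#14 t=2s: DENY
  req#15 t=3s: ALLOW
  req#16 t=3s: ALLOW
  req#17 t=3s: ALLOW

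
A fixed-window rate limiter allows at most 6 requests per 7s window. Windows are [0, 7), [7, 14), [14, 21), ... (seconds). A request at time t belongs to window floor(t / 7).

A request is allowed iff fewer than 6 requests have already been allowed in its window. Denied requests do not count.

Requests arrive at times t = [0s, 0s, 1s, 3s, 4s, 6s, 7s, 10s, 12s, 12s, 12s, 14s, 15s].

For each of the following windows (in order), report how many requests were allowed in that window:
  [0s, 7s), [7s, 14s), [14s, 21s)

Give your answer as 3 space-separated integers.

Processing requests:
  req#1 t=0s (window 0): ALLOW
  req#2 t=0s (window 0): ALLOW
  req#3 t=1s (window 0): ALLOW
  req#4 t=3s (window 0): ALLOW
  req#5 t=4s (window 0): ALLOW
  req#6 t=6s (window 0): ALLOW
  req#7 t=7s (window 1): ALLOW
  req#8 t=10s (window 1): ALLOW
  req#9 t=12s (window 1): ALLOW
  req#10 t=12s (window 1): ALLOW
  req#11 t=12s (window 1): ALLOW
  req#12 t=14s (window 2): ALLOW
  req#13 t=15s (window 2): ALLOW

Allowed counts by window: 6 5 2

Answer: 6 5 2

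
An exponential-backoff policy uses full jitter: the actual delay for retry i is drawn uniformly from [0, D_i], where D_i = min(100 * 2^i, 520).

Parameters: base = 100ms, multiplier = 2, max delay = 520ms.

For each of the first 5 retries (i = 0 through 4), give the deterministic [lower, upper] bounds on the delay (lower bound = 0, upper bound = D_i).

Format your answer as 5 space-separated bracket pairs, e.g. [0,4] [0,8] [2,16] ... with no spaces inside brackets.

Computing bounds per retry:
  i=0: D_i=min(100*2^0,520)=100, bounds=[0,100]
  i=1: D_i=min(100*2^1,520)=200, bounds=[0,200]
  i=2: D_i=min(100*2^2,520)=400, bounds=[0,400]
  i=3: D_i=min(100*2^3,520)=520, bounds=[0,520]
  i=4: D_i=min(100*2^4,520)=520, bounds=[0,520]

Answer: [0,100] [0,200] [0,400] [0,520] [0,520]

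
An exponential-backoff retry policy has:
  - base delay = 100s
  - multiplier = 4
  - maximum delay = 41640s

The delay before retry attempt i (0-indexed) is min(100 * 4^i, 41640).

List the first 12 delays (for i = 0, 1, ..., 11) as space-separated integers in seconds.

Computing each delay:
  i=0: min(100*4^0, 41640) = 100
  i=1: min(100*4^1, 41640) = 400
  i=2: min(100*4^2, 41640) = 1600
  i=3: min(100*4^3, 41640) = 6400
  i=4: min(100*4^4, 41640) = 25600
  i=5: min(100*4^5, 41640) = 41640
  i=6: min(100*4^6, 41640) = 41640
  i=7: min(100*4^7, 41640) = 41640
  i=8: min(100*4^8, 41640) = 41640
  i=9: min(100*4^9, 41640) = 41640
  i=10: min(100*4^10, 41640) = 41640
  i=11: min(100*4^11, 41640) = 41640

Answer: 100 400 1600 6400 25600 41640 41640 41640 41640 41640 41640 41640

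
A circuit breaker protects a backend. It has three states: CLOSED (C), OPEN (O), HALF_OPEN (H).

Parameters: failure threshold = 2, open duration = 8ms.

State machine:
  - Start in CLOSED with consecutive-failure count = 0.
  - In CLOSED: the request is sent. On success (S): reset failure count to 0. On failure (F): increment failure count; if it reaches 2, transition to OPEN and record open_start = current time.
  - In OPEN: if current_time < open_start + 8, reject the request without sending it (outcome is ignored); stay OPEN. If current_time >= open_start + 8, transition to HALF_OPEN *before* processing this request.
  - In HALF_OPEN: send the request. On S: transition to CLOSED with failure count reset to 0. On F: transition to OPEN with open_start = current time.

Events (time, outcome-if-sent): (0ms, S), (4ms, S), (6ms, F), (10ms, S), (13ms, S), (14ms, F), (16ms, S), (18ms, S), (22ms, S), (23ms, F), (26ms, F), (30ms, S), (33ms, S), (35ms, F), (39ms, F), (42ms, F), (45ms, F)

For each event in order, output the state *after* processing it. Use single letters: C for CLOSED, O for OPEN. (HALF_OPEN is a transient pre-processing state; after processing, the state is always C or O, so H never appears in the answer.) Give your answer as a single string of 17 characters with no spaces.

Answer: CCCCCCCCCCOOOOOOO

Derivation:
State after each event:
  event#1 t=0ms outcome=S: state=CLOSED
  event#2 t=4ms outcome=S: state=CLOSED
  event#3 t=6ms outcome=F: state=CLOSED
  event#4 t=10ms outcome=S: state=CLOSED
  event#5 t=13ms outcome=S: state=CLOSED
  event#6 t=14ms outcome=F: state=CLOSED
  event#7 t=16ms outcome=S: state=CLOSED
  event#8 t=18ms outcome=S: state=CLOSED
  event#9 t=22ms outcome=S: state=CLOSED
  event#10 t=23ms outcome=F: state=CLOSED
  event#11 t=26ms outcome=F: state=OPEN
  event#12 t=30ms outcome=S: state=OPEN
  event#13 t=33ms outcome=S: state=OPEN
  event#14 t=35ms outcome=F: state=OPEN
  event#15 t=39ms outcome=F: state=OPEN
  event#16 t=42ms outcome=F: state=OPEN
  event#17 t=45ms outcome=F: state=OPEN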